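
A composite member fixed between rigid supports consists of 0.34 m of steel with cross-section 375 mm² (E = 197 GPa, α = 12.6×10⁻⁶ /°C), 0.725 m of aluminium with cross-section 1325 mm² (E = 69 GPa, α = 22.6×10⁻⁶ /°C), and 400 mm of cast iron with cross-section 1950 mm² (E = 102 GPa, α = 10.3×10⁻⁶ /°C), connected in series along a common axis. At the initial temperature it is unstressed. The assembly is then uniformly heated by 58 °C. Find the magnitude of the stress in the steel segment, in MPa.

If the supports were absent, the total length change would be Σ αᵢΔT Lᵢ = 12.6×10⁻⁶×58×340 + 22.6×10⁻⁶×58×725 + 10.3×10⁻⁶×58×400 = 1.438 mm.
The rigid supports impose zero overall length change; the single axial force P common to all segments must satisfy P Σ Lᵢ/(AᵢEᵢ) = δ_free.
Σ Lᵢ/(AᵢEᵢ) = 340/(375×197×10³) + 725/(1325×69×10³) + 400/(1950×102×10³) = 1.454×10⁻⁵ mm/N.
Hence P = δ_free / Σ(L/AE) = 1.438/1.454×10⁻⁵ = 98.86 kN (compressive).
σ_{steel} = P / A = 98860 / 375 = 263.6 MPa.

σ ≈ 264 MPa (compressive)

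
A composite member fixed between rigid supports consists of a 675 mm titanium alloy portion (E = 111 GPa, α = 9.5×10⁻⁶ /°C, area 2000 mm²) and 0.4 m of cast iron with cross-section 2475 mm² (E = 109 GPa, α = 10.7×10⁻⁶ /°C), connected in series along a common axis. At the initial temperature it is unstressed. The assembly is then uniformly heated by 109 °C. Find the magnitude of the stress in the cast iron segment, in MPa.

Free thermal expansion of the whole bar: Σ αᵢΔT Lᵢ = 9.5×10⁻⁶×109×675 + 10.7×10⁻⁶×109×400 = 1.165 mm.
Since the ends are fixed, an axial force P builds up, equal in every segment, with P · Σ Lᵢ/(AᵢEᵢ) = δ_free.
The series flexibility is Σ Lᵢ/(AᵢEᵢ) = 675/(2000×111×10³) + 400/(2475×109×10³) = 4.523×10⁻⁶ mm/N.
Hence P = δ_free / Σ(L/AE) = 1.165/4.523×10⁻⁶ = 257.7 kN (compressive).
σ_{cast iron} = P / A = 257700 / 2475 = 104.1 MPa.

σ ≈ 104 MPa (compressive)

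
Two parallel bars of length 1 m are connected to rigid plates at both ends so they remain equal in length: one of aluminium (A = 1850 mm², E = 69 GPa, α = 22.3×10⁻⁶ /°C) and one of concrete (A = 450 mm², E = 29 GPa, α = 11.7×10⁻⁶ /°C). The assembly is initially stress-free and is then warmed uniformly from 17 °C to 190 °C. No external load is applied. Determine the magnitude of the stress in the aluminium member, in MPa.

σ ≈ 11.7 MPa (compressive)

Both members must finish at the same length. With the larger α, the aluminium tends to over-expand; the plates restrain it, putting the aluminium in compression and the concrete in tension. With no external load the two internal forces are equal and opposite, magnitude P.
Setting the final lengths equal and cancelling L: (α₁ − α₂)ΔT = P/(A₁E₁) + P/(A₂E₂).
|α₁ − α₂|·ΔT = 10.6×10⁻⁶ × 173 = 0.001834.
1/(A₁E₁) + 1/(A₂E₂) = 1/(1850×69×10³) + 1/(450×29×10³) = 8.446×10⁻⁸ N⁻¹.
P = 0.001834 / 8.446×10⁻⁸ = 21710 N = 21.71 kN.
σ_{aluminium} = P/A₁ = 21710/1850 = 11.74 MPa, compressive.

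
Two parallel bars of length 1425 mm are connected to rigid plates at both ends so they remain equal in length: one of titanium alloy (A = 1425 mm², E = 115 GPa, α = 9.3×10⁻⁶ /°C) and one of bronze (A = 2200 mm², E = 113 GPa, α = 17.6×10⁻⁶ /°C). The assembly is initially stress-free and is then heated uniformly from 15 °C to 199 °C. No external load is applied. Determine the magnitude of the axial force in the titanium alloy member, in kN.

P ≈ 151 kN (tensile in the titanium alloy)

Both members must finish at the same length. With the larger α, the bronze tends to over-expand; the plates restrain it, putting the bronze in compression and the titanium alloy in tension. With no external load the two internal forces are equal and opposite, magnitude P.
Compatibility of the two members (thermal + elastic change equal): (α₁ − α₂)ΔT = P·[1/(A₁E₁) + 1/(A₂E₂)].
|α₁ − α₂|·ΔT = 8.3×10⁻⁶ × 184 = 0.001527.
1/(A₁E₁) + 1/(A₂E₂) = 1/(1425×115×10³) + 1/(2200×113×10³) = 1.012×10⁻⁸ N⁻¹.
So P = 0.001527 / 1.012×10⁻⁸ = 150.8 kN.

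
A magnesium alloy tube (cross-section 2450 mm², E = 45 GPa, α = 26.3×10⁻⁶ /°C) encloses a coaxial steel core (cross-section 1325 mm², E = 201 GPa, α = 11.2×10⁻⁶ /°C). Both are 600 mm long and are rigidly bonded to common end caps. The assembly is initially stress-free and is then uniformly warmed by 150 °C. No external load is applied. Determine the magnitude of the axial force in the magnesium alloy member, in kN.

The magnesium alloy has the larger α, so on heating it would change length more than the steel if both were free. The rigid plates force a common final length, so the magnesium alloy is put into compression and the steel into tension, with equal and opposite forces P (no external load).
Setting the final lengths equal and cancelling L: (α₁ − α₂)ΔT = P/(A₁E₁) + P/(A₂E₂).
|α₁ − α₂|·ΔT = 15.1×10⁻⁶ × 150 = 0.002265.
1/(A₁E₁) + 1/(A₂E₂) = 1/(2450×45×10³) + 1/(1325×201×10³) = 1.283×10⁻⁸ N⁻¹.
So P = 0.002265 / 1.283×10⁻⁸ = 176.6 kN.

P ≈ 177 kN (compressive in the magnesium alloy)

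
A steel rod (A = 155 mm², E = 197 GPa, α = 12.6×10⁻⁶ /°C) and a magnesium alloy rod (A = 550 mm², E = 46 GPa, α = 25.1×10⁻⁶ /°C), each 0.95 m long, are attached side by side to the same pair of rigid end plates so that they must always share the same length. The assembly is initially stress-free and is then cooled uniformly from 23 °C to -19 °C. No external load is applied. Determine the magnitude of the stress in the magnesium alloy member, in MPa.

Both members must finish at the same length. With the larger α, the magnesium alloy tends to over-contract; the plates restrain it, putting the magnesium alloy in tension and the steel in compression. With no external load the two internal forces are equal and opposite, magnitude P.
Equating the net (thermal + elastic) strains gives |α₁ − α₂|·ΔT = P·[1/(A₁E₁) + 1/(A₂E₂)].
|α₁ − α₂|·ΔT = 12.5×10⁻⁶ × 42 = 0.000525.
1/(A₁E₁) + 1/(A₂E₂) = 1/(155×197×10³) + 1/(550×46×10³) = 7.227×10⁻⁸ N⁻¹.
P = 0.000525 / 7.227×10⁻⁸ = 7264 N = 7.264 kN.
σ_{magnesium alloy} = P/A₂ = 7264/550 = 13.21 MPa, tensile.

σ ≈ 13.2 MPa (tensile)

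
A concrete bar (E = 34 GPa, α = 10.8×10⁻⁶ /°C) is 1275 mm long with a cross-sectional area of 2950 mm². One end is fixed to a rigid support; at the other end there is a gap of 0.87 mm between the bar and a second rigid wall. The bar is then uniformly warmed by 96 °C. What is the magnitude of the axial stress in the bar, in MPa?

Free thermal elongation = αΔT L = 10.8×10⁻⁶ × 96 × 1275 = 1.322 mm.
After closing the 0.87 mm clearance, 1.322 − 0.87 = 0.4519 mm of expansion remains to be suppressed by the wall.
That suppressed elongation corresponds to σ = E·Δ/L = 34×10³ × 0.4519/1275 = 12.05 MPa.

σ ≈ 12.1 MPa (compressive)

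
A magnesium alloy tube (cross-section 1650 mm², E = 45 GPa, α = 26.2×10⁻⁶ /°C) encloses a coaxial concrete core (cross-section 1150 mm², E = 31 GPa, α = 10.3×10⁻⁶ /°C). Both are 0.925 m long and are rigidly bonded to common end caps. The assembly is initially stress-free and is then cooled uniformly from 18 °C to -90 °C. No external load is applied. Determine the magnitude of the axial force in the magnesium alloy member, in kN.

P ≈ 41.4 kN (tensile in the magnesium alloy)

Equilibrium of a rigid end plate with no external load gives equal and opposite internal forces ±P in the two members. Since α_{magnesium alloy} > α_{concrete}, cooling drives the magnesium alloy into tension and the concrete into compression.
Compatibility of the two members (thermal + elastic change equal): (α₁ − α₂)ΔT = P·[1/(A₁E₁) + 1/(A₂E₂)].
|α₁ − α₂|·ΔT = 15.9×10⁻⁶ × 108 = 0.001717.
1/(A₁E₁) + 1/(A₂E₂) = 1/(1650×45×10³) + 1/(1150×31×10³) = 4.152×10⁻⁸ N⁻¹.
P = 0.001717 / 4.152×10⁻⁸ = 41360 N = 41.36 kN.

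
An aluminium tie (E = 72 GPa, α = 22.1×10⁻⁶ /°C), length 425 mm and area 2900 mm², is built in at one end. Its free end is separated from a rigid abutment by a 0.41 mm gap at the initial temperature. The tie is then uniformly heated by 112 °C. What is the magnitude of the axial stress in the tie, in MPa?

σ ≈ 109 MPa (compressive)

Free thermal elongation = αΔT L = 22.1×10⁻⁶ × 112 × 425 = 1.052 mm.
This exceeds the 0.41 mm gap, so the wall pushes back. The portion of expansion that must be recovered elastically is δ_free − gap = 1.052 − 0.41 = 0.642 mm.
So σ = E(δ_free − g)/L = 72×10³ × 0.642/425 = 108.8 MPa.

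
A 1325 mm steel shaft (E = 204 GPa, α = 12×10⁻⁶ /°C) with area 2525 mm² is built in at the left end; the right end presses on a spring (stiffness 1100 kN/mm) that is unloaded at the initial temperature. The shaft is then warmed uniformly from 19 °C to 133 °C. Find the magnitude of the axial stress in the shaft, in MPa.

The unrestrained thermal change is αΔT L = 12×10⁻⁶ × 114 × 1325 = 1.813 mm.
Let P be the compressive force at the spring. The shaft shortens elastically by PL/(AE) and the spring compresses by P/k; together these equal δ_free.
P [ L/(AE) + 1/k ] = δ_free → P [ 1325/(2525×204×10³) + 1/(1100×10³) ] = 1.813.
P = 1.813 / 3.481×10⁻⁶ = 520700 N.
σ = P/A = 520700/2525 = 206.2 MPa.

σ ≈ 206 MPa (compressive)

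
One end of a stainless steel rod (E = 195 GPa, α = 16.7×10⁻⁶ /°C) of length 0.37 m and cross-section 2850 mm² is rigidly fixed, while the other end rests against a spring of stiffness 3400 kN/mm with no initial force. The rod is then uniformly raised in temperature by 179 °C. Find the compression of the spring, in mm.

δ ≈ 0.339 mm

The unrestrained thermal change is αΔT L = 16.7×10⁻⁶ × 179 × 370 = 1.106 mm.
Let P be the compressive force at the spring. The rod shortens elastically by PL/(AE) and the spring compresses by P/k; together these equal δ_free.
P [ L/(AE) + 1/k ] = δ_free → P [ 370/(2850×195×10³) + 1/(3400×10³) ] = 1.106.
P = 1.106 / 9.599×10⁻⁷ = 1.152×10⁶ N.
Spring compression = P/k = 1.152×10⁶/(3400×10³) = 0.3389 mm.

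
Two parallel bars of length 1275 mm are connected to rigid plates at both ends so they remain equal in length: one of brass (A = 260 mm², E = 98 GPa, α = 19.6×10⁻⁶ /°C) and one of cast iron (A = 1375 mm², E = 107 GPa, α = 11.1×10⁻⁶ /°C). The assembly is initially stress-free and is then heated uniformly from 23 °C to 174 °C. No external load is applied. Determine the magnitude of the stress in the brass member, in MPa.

Equilibrium of a rigid end plate with no external load gives equal and opposite internal forces ±P in the two members. Since α_{brass} > α_{cast iron}, heating drives the brass into compression and the cast iron into tension.
Compatibility of the two members (thermal + elastic change equal): (α₁ − α₂)ΔT = P·[1/(A₁E₁) + 1/(A₂E₂)].
|α₁ − α₂|·ΔT = 8.5×10⁻⁶ × 151 = 0.001284.
1/(A₁E₁) + 1/(A₂E₂) = 1/(260×98×10³) + 1/(1375×107×10³) = 4.604×10⁻⁸ N⁻¹.
So P = 0.001284 / 4.604×10⁻⁸ = 27.88 kN.
σ_{brass} = P/A₁ = 27880/260 = 107.2 MPa, compressive.

σ ≈ 107 MPa (compressive)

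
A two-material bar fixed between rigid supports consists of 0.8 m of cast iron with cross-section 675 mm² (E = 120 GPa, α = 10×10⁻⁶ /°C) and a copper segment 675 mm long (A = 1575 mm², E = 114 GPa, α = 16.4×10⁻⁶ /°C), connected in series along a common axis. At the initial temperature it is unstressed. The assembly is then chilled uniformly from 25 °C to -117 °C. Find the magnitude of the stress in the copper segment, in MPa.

With the walls removed the bar would change length by δ_free = Σ αᵢΔT Lᵢ = 10×10⁻⁶×142×800 + 16.4×10⁻⁶×142×675 = 2.708 mm.
The walls prevent any net length change, so an axial force P (same in every segment) develops. Compatibility: P · Σ Lᵢ/(AᵢEᵢ) = δ_free.
Σ Lᵢ/(AᵢEᵢ) = 800/(675×120×10³) + 675/(1575×114×10³) = 1.364×10⁻⁵ mm/N.
Hence P = δ_free / Σ(L/AE) = 2.708/1.364×10⁻⁵ = 198.6 kN (tensile).
σ_{copper} = P / A = 198600 / 1575 = 126.1 MPa.

σ ≈ 126 MPa (tensile)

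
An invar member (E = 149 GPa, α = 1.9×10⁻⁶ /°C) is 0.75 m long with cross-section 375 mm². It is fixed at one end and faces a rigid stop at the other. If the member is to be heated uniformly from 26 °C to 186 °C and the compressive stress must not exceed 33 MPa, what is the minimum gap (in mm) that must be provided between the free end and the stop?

Free expansion if unrestrained: δ_free = αΔT L = 1.9×10⁻⁶ × 160 × 750 = 0.228 mm.
A stress of 33 MPa corresponds to the wall pushing the member back by σL/E = 33×750/(149×10³) = 0.1661 mm.
The gap must absorb the remainder: g_min = 0.228 − 0.1661 = 0.06189 mm.

g ≈ 0.0619 mm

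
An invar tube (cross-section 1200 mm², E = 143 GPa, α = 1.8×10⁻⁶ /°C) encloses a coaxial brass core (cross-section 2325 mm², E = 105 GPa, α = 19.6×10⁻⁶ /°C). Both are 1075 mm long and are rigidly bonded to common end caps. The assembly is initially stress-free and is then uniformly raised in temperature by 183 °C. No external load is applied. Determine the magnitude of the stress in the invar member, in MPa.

The brass has the larger α, so on heating it would change length more than the invar if both were free. The rigid plates force a common final length, so the brass is put into compression and the invar into tension, with equal and opposite forces P (no external load).
Compatibility of the two members (thermal + elastic change equal): (α₁ − α₂)ΔT = P·[1/(A₁E₁) + 1/(A₂E₂)].
|α₁ − α₂|·ΔT = 17.8×10⁻⁶ × 183 = 0.003257.
1/(A₁E₁) + 1/(A₂E₂) = 1/(1200×143×10³) + 1/(2325×105×10³) = 9.924×10⁻⁹ N⁻¹.
P = 0.003257 / 9.924×10⁻⁹ = 328200 N = 328.2 kN.
σ_{invar} = P/A₁ = 328200/1200 = 273.5 MPa, tensile.

σ ≈ 274 MPa (tensile)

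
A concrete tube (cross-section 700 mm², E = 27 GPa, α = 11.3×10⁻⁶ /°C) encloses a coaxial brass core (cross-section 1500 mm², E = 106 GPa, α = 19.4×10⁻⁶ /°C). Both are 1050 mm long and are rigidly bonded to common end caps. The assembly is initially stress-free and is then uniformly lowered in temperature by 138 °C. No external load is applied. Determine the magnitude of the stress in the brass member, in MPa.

Equilibrium of a rigid end plate with no external load gives equal and opposite internal forces ±P in the two members. Since α_{brass} > α_{concrete}, cooling drives the brass into tension and the concrete into compression.
Setting the final lengths equal and cancelling L: (α₁ − α₂)ΔT = P/(A₁E₁) + P/(A₂E₂).
|α₁ − α₂|·ΔT = 8.1×10⁻⁶ × 138 = 0.001118.
1/(A₁E₁) + 1/(A₂E₂) = 1/(700×27×10³) + 1/(1500×106×10³) = 5.92×10⁻⁸ N⁻¹.
So P = 0.001118 / 5.92×10⁻⁸ = 18.88 kN.
σ_{brass} = P/A₂ = 18880/1500 = 12.59 MPa, tensile.

σ ≈ 12.6 MPa (tensile)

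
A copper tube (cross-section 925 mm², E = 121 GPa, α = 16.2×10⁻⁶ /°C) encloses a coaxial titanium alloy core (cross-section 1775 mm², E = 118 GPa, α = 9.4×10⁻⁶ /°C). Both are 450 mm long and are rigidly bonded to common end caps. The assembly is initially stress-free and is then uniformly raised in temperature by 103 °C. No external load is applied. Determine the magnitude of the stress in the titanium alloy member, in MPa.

The copper has the larger α, so on heating it would change length more than the titanium alloy if both were free. The rigid plates force a common final length, so the copper is put into compression and the titanium alloy into tension, with equal and opposite forces P (no external load).
Setting the final lengths equal and cancelling L: (α₁ − α₂)ΔT = P/(A₁E₁) + P/(A₂E₂).
|α₁ − α₂|·ΔT = 6.8×10⁻⁶ × 103 = 0.0007004.
1/(A₁E₁) + 1/(A₂E₂) = 1/(925×121×10³) + 1/(1775×118×10³) = 1.371×10⁻⁸ N⁻¹.
So P = 0.0007004 / 1.371×10⁻⁸ = 51.09 kN.
σ_{titanium alloy} = P/A₂ = 51090/1775 = 28.78 MPa, tensile.

σ ≈ 28.8 MPa (tensile)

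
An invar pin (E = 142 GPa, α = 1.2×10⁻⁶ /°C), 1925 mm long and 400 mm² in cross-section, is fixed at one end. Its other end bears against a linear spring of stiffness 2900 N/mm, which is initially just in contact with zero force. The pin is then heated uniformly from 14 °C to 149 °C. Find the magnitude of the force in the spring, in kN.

P ≈ 0.823 kN

Free thermal expansion: δ_free = αΔT L = 1.2×10⁻⁶ × 135 × 1925 = 0.3118 mm.
Let P be the compressive force at the spring. The pin shortens elastically by PL/(AE) and the spring compresses by P/k; together these equal δ_free.
So P = δ_free / [L/(AE) + 1/k] = 0.3118 / [ 1925/(400×142×10³) + 1/(2900) ].
P = 0.3118 / 0.0003787 = 823.4 N.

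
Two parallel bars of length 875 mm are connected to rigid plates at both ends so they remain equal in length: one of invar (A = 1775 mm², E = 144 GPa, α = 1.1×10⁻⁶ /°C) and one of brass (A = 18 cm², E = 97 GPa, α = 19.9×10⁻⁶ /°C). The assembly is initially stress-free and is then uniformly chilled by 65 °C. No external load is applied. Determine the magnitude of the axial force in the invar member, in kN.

P ≈ 127 kN (compressive in the invar)

The brass has the larger α, so on cooling it would change length more than the invar if both were free. The rigid plates force a common final length, so the brass is put into tension and the invar into compression, with equal and opposite forces P (no external load).
Setting the final lengths equal and cancelling L: (α₁ − α₂)ΔT = P/(A₁E₁) + P/(A₂E₂).
|α₁ − α₂|·ΔT = 18.8×10⁻⁶ × 65 = 0.001222.
1/(A₁E₁) + 1/(A₂E₂) = 1/(1775×144×10³) + 1/(1800×97×10³) = 9.64×10⁻⁹ N⁻¹.
P = 0.001222 / 9.64×10⁻⁹ = 126800 N = 126.8 kN.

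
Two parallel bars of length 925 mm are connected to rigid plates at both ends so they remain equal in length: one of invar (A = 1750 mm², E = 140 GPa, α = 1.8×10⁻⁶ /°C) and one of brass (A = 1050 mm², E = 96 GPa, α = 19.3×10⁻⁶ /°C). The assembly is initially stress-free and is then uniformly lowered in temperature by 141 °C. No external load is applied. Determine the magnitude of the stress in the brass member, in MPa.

σ ≈ 168 MPa (tensile)

Both members must finish at the same length. With the larger α, the brass tends to over-contract; the plates restrain it, putting the brass in tension and the invar in compression. With no external load the two internal forces are equal and opposite, magnitude P.
Compatibility of the two members (thermal + elastic change equal): (α₁ − α₂)ΔT = P·[1/(A₁E₁) + 1/(A₂E₂)].
|α₁ − α₂|·ΔT = 17.5×10⁻⁶ × 141 = 0.002467.
1/(A₁E₁) + 1/(A₂E₂) = 1/(1750×140×10³) + 1/(1050×96×10³) = 1.4×10⁻⁸ N⁻¹.
P = 0.002467 / 1.4×10⁻⁸ = 176200 N = 176.2 kN.
σ_{brass} = P/A₂ = 176200/1050 = 167.8 MPa, tensile.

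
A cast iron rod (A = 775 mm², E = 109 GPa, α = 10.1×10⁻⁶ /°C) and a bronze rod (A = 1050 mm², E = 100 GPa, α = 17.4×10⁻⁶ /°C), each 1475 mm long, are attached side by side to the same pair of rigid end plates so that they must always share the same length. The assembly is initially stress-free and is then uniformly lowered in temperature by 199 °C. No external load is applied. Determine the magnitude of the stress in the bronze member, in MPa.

The bronze has the larger α, so on cooling it would change length more than the cast iron if both were free. The rigid plates force a common final length, so the bronze is put into tension and the cast iron into compression, with equal and opposite forces P (no external load).
Equating the net (thermal + elastic) strains gives |α₁ − α₂|·ΔT = P·[1/(A₁E₁) + 1/(A₂E₂)].
|α₁ − α₂|·ΔT = 7.3×10⁻⁶ × 199 = 0.001453.
1/(A₁E₁) + 1/(A₂E₂) = 1/(775×109×10³) + 1/(1050×100×10³) = 2.136×10⁻⁸ N⁻¹.
So P = 0.001453 / 2.136×10⁻⁸ = 68.01 kN.
σ_{bronze} = P/A₂ = 68010/1050 = 64.77 MPa, tensile.

σ ≈ 64.8 MPa (tensile)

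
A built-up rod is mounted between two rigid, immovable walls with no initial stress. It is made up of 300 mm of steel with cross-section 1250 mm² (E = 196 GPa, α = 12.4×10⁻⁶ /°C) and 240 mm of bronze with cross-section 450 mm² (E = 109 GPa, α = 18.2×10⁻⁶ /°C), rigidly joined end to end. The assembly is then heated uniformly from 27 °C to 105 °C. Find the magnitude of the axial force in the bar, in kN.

P ≈ 103 kN (compressive)

With the walls removed the bar would change length by δ_free = Σ αᵢΔT Lᵢ = 12.4×10⁻⁶×78×300 + 18.2×10⁻⁶×78×240 = 0.6309 mm.
Since the ends are fixed, an axial force P builds up, equal in every segment, with P · Σ Lᵢ/(AᵢEᵢ) = δ_free.
Σ Lᵢ/(AᵢEᵢ) = 300/(1250×196×10³) + 240/(450×109×10³) = 6.117×10⁻⁶ mm/N.
So P = 0.6309 / 6.117×10⁻⁶ = 103.1 kN, compressive.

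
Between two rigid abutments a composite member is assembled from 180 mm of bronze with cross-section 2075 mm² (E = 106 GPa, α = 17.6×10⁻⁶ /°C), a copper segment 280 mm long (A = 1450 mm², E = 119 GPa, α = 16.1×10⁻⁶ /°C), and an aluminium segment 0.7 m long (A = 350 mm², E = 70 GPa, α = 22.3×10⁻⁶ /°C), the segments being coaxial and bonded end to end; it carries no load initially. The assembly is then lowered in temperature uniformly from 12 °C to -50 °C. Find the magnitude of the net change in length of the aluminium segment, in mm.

|ΔL| ≈ 0.362 mm

Free thermal contraction of the whole bar: Σ αᵢΔT Lᵢ = 17.6×10⁻⁶×62×180 + 16.1×10⁻⁶×62×280 + 22.3×10⁻⁶×62×700 = 1.444 mm.
The walls prevent any net length change, so an axial force P (same in every segment) develops. Compatibility: P · Σ Lᵢ/(AᵢEᵢ) = δ_free.
The series flexibility is Σ Lᵢ/(AᵢEᵢ) = 180/(2075×106×10³) + 280/(1450×119×10³) + 700/(350×70×10³) = 3.101×10⁻⁵ mm/N.
Hence P = δ_free / Σ(L/AE) = 1.444/3.101×10⁻⁵ = 46.55 kN (tensile).
For the aluminium segment, free thermal change = 22.3×10⁻⁶×62×700 = 0.9678 mm and elastic change from P = 46550×700/(350×70×10³) = 1.33 mm; these oppose, so the net change is 0.362 mm (segment lengthens).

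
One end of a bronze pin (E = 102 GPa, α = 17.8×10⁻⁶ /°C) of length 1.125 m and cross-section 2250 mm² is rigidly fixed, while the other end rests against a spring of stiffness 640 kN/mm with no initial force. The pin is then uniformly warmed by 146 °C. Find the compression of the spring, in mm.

δ ≈ 0.707 mm

The unrestrained thermal change is αΔT L = 17.8×10⁻⁶ × 146 × 1125 = 2.924 mm.
With a force P in the spring, the elastic change of the pin is PL/(AE) and that of the spring is P/k; compatibility requires their sum to equal δ_free.
P [ L/(AE) + 1/k ] = δ_free → P [ 1125/(2250×102×10³) + 1/(640×10³) ] = 2.924.
P = 2.924 / 6.464×10⁻⁶ = 452300 N.
Spring compression = P/k = 452300/(640×10³) = 0.7067 mm.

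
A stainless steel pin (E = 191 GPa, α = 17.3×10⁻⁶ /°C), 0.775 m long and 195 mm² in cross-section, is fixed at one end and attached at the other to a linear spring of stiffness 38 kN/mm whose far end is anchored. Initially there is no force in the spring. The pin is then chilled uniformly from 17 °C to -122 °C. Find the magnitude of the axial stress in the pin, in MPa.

The unrestrained thermal change is αΔT L = 17.3×10⁻⁶ × 139 × 775 = 1.864 mm.
Let P be the tensile force in the spring. The pin extends elastically by PL/(AE) and the spring stretches by P/k; together these equal δ_free.
P [ L/(AE) + 1/k ] = δ_free → P [ 775/(195×191×10³) + 1/(38×10³) ] = 1.864.
P = 1.864 / 4.712×10⁻⁵ = 39550 N.
σ = P/A = 39550/195 = 202.8 MPa.

σ ≈ 203 MPa (tensile)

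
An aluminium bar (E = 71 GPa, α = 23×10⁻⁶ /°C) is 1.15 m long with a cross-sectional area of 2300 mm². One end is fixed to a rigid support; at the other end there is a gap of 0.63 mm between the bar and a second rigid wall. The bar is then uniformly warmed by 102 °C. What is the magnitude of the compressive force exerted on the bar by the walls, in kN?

P ≈ 294 kN

Free thermal elongation = αΔT L = 23×10⁻⁶ × 102 × 1150 = 2.698 mm.
The gap closes (δ_free > 0.63 mm) and the wall then resists a further 2.698 − 0.63 = 2.068 mm of expansion.
That suppressed elongation corresponds to σ = E·Δ/L = 71×10³ × 2.068/1150 = 127.7 MPa.
Force on the wall = σA = 127.7 × 2300 mm² = 293.6 kN.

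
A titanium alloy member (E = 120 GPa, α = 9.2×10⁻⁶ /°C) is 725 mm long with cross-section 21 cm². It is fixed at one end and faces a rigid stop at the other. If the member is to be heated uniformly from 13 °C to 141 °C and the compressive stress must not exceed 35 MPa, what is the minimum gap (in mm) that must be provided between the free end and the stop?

g ≈ 0.642 mm

Free expansion if unrestrained: δ_free = αΔT L = 9.2×10⁻⁶ × 128 × 725 = 0.8538 mm.
At the allowable stress the elastic shortening the wall may impose is σL/E = 35 × 725 / (120×10³) = 0.2115 mm.
So the gap has to take up the difference, g_min = δ_free − σL/E = 0.8538 − 0.2115 = 0.6423 mm.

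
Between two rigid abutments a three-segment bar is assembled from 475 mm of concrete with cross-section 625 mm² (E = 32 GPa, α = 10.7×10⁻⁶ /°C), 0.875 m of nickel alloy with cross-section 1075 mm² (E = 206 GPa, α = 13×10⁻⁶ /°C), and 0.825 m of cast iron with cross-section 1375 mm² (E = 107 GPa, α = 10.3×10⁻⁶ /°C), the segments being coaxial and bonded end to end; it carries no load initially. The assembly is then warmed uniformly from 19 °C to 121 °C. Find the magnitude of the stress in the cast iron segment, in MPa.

With the walls removed the bar would change length by δ_free = Σ αᵢΔT Lᵢ = 10.7×10⁻⁶×102×475 + 13×10⁻⁶×102×875 + 10.3×10⁻⁶×102×825 = 2.545 mm.
The walls prevent any net length change, so an axial force P (same in every segment) develops. Compatibility: P · Σ Lᵢ/(AᵢEᵢ) = δ_free.
Σ Lᵢ/(AᵢEᵢ) = 475/(625×32×10³) + 875/(1075×206×10³) + 825/(1375×107×10³) = 3.331×10⁻⁵ mm/N.
So P = 2.545 / 3.331×10⁻⁵ = 76.42 kN, compressive.
σ_{cast iron} = P / A = 76420 / 1375 = 55.58 MPa.

σ ≈ 55.6 MPa (compressive)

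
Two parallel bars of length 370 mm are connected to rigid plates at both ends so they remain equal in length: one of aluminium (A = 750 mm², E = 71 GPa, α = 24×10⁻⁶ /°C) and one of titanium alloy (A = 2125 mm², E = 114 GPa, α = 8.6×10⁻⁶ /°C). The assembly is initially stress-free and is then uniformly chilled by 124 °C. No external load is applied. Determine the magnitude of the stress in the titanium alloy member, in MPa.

Both members must finish at the same length. With the larger α, the aluminium tends to over-contract; the plates restrain it, putting the aluminium in tension and the titanium alloy in compression. With no external load the two internal forces are equal and opposite, magnitude P.
Compatibility of the two members (thermal + elastic change equal): (α₁ − α₂)ΔT = P·[1/(A₁E₁) + 1/(A₂E₂)].
|α₁ − α₂|·ΔT = 15.4×10⁻⁶ × 124 = 0.00191.
1/(A₁E₁) + 1/(A₂E₂) = 1/(750×71×10³) + 1/(2125×114×10³) = 2.291×10⁻⁸ N⁻¹.
So P = 0.00191 / 2.291×10⁻⁸ = 83.36 kN.
σ_{titanium alloy} = P/A₂ = 83360/2125 = 39.23 MPa, compressive.

σ ≈ 39.2 MPa (compressive)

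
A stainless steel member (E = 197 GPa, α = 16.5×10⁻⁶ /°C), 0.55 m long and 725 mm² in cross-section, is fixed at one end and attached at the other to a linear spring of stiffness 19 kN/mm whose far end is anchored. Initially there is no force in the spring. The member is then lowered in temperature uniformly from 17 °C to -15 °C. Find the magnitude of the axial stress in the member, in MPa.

σ ≈ 7.09 MPa (tensile)

If the spring were absent the member would shorten by αΔT L = 16.5×10⁻⁶ × 32 × 550 = 0.2904 mm.
With a force P in the spring, the elastic change of the member is PL/(AE) and that of the spring is P/k; compatibility requires their sum to equal δ_free.
P [ L/(AE) + 1/k ] = δ_free → P [ 550/(725×197×10³) + 1/(19×10³) ] = 0.2904.
P = 0.2904 / 5.648×10⁻⁵ = 5141 N.
σ = P/A = 5141/725 = 7.092 MPa.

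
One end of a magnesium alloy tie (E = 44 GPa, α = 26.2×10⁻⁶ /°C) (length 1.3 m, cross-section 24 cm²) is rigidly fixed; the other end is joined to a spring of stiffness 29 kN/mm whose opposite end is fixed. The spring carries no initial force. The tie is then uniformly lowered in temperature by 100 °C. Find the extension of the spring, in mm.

δ ≈ 2.51 mm

The unrestrained thermal change is αΔT L = 26.2×10⁻⁶ × 100 × 1300 = 3.406 mm.
Let P be the tensile force in the spring. The tie extends elastically by PL/(AE) and the spring stretches by P/k; together these equal δ_free.
P [ L/(AE) + 1/k ] = δ_free → P [ 1300/(2400×44×10³) + 1/(29×10³) ] = 3.406.
P = 3.406 / 4.679×10⁻⁵ = 72790 N.
Spring extension = P/k = 72790/(29×10³) = 2.51 mm.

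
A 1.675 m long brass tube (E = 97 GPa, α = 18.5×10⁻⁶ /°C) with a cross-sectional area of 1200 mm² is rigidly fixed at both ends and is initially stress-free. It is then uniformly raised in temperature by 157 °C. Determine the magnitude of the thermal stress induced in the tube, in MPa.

Because both ends are immovable the net strain is zero, and the suppressed thermal strain is αΔT = 18.5×10⁻⁶ × 157 = 2904.5×10⁻⁶.
σ = EαΔT = 97×10³ × 18.5×10⁻⁶ × 157 = 281.7 MPa (compressive; the tube is trying to expand).

σ ≈ 282 MPa (compressive)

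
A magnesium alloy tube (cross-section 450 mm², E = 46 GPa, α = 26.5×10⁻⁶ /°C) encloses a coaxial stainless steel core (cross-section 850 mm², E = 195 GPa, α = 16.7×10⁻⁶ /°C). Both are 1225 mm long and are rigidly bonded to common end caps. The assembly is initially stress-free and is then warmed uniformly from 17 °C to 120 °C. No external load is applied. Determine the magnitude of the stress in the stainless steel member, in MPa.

Equilibrium of a rigid end plate with no external load gives equal and opposite internal forces ±P in the two members. Since α_{magnesium alloy} > α_{stainless steel}, heating drives the magnesium alloy into compression and the stainless steel into tension.
Equating the net (thermal + elastic) strains gives |α₁ − α₂|·ΔT = P·[1/(A₁E₁) + 1/(A₂E₂)].
|α₁ − α₂|·ΔT = 9.8×10⁻⁶ × 103 = 0.001009.
1/(A₁E₁) + 1/(A₂E₂) = 1/(450×46×10³) + 1/(850×195×10³) = 5.434×10⁻⁸ N⁻¹.
So P = 0.001009 / 5.434×10⁻⁸ = 18.57 kN.
σ_{stainless steel} = P/A₂ = 18570/850 = 21.85 MPa, tensile.

σ ≈ 21.9 MPa (tensile)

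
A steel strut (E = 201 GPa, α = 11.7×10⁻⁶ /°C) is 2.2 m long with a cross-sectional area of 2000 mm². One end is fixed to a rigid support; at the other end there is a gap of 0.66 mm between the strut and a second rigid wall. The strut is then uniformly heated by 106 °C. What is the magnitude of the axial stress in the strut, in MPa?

Unrestrained expansion: δ_free = αΔT L = 11.7×10⁻⁶ × 106 × 2200 = 2.728 mm.
After closing the 0.66 mm clearance, 2.728 − 0.66 = 2.068 mm of expansion remains to be suppressed by the wall.
Compatibility: PL/(AE) = 2.068 mm, so σ = P/A = E × (2.068/2200) = 189 MPa.

σ ≈ 189 MPa (compressive)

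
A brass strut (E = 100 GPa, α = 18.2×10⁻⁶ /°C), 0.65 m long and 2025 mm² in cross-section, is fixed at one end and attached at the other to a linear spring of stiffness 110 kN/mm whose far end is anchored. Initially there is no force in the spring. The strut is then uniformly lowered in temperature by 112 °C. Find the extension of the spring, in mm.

Free thermal contraction: δ_free = αΔT L = 18.2×10⁻⁶ × 112 × 650 = 1.325 mm.
Let P be the tensile force in the spring. The strut extends elastically by PL/(AE) and the spring stretches by P/k; together these equal δ_free.
P [ L/(AE) + 1/k ] = δ_free → P [ 650/(2025×100×10³) + 1/(110×10³) ] = 1.325.
P = 1.325 / 1.23×10⁻⁵ = 107700 N.
Spring extension = P/k = 107700/(110×10³) = 0.9792 mm.

δ ≈ 0.979 mm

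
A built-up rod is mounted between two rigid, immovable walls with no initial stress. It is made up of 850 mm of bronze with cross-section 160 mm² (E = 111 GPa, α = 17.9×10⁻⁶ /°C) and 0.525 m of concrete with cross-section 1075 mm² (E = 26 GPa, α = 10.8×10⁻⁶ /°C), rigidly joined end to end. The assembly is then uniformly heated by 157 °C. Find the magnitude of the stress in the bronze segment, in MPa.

With the walls removed the bar would change length by δ_free = Σ αᵢΔT Lᵢ = 17.9×10⁻⁶×157×850 + 10.8×10⁻⁶×157×525 = 3.279 mm.
Since the ends are fixed, an axial force P builds up, equal in every segment, with P · Σ Lᵢ/(AᵢEᵢ) = δ_free.
Σ Lᵢ/(AᵢEᵢ) = 850/(160×111×10³) + 525/(1075×26×10³) = 6.664×10⁻⁵ mm/N.
P = 3.279 / 6.664×10⁻⁵ = 49200 N = 49.2 kN, compressive.
σ_{bronze} = P / A = 49200 / 160 = 307.5 MPa.

σ ≈ 308 MPa (compressive)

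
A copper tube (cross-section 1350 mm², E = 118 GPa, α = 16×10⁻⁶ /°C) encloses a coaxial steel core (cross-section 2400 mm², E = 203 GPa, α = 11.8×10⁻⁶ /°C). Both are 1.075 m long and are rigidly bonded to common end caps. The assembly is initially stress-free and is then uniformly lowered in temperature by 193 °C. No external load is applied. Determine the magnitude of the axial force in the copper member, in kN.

Both members must finish at the same length. With the larger α, the copper tends to over-contract; the plates restrain it, putting the copper in tension and the steel in compression. With no external load the two internal forces are equal and opposite, magnitude P.
Compatibility of the two members (thermal + elastic change equal): (α₁ − α₂)ΔT = P·[1/(A₁E₁) + 1/(A₂E₂)].
|α₁ − α₂|·ΔT = 4.2×10⁻⁶ × 193 = 0.0008106.
1/(A₁E₁) + 1/(A₂E₂) = 1/(1350×118×10³) + 1/(2400×203×10³) = 8.33×10⁻⁹ N⁻¹.
P = 0.0008106 / 8.33×10⁻⁹ = 97310 N = 97.31 kN.

P ≈ 97.3 kN (tensile in the copper)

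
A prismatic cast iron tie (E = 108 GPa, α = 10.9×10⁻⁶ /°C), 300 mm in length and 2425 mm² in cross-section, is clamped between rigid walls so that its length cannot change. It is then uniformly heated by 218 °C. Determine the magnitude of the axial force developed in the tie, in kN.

With zero net strain, σ = E·αΔT = 108 GPa × 10.9×10⁻⁶ × 218 = 256.6 MPa.
P = AEαΔT = 2425 × 108×10³ × 10.9×10⁻⁶ × 218 = 622.3 kN (compressive).

P ≈ 622 kN (compressive)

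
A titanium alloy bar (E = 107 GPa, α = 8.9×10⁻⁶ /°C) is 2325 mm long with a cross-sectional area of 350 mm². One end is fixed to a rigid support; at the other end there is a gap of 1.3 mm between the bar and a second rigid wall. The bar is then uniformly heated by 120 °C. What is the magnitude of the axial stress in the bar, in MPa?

σ ≈ 54.4 MPa (compressive)

If the wall were absent the bar would grow by αΔT L = 8.9×10⁻⁶ × 120 × 2325 = 2.483 mm.
This exceeds the 1.3 mm gap, so the wall pushes back. The portion of expansion that must be recovered elastically is δ_free − gap = 2.483 − 1.3 = 1.183 mm.
Compatibility: PL/(AE) = 1.183 mm, so σ = P/A = E × (1.183/2325) = 54.45 MPa.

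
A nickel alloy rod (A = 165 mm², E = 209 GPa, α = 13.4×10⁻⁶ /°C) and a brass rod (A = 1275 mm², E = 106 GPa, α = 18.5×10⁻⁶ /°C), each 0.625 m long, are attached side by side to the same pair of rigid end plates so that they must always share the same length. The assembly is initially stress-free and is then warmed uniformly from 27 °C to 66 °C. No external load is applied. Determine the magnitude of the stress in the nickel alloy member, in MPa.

σ ≈ 33.1 MPa (tensile)

Both members must finish at the same length. With the larger α, the brass tends to over-expand; the plates restrain it, putting the brass in compression and the nickel alloy in tension. With no external load the two internal forces are equal and opposite, magnitude P.
Setting the final lengths equal and cancelling L: (α₁ − α₂)ΔT = P/(A₁E₁) + P/(A₂E₂).
|α₁ − α₂|·ΔT = 5.1×10⁻⁶ × 39 = 0.0001989.
1/(A₁E₁) + 1/(A₂E₂) = 1/(165×209×10³) + 1/(1275×106×10³) = 3.64×10⁻⁸ N⁻¹.
P = 0.0001989 / 3.64×10⁻⁸ = 5465 N = 5.465 kN.
σ_{nickel alloy} = P/A₁ = 5465/165 = 33.12 MPa, tensile.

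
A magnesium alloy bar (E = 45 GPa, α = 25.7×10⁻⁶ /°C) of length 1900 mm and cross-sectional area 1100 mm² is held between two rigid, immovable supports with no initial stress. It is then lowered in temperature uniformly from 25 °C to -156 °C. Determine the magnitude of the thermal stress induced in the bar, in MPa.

With length fixed, the mechanical strain must cancel the thermal strain αΔT = 25.7×10⁻⁶ × 181 = 4651.7×10⁻⁶.
Hence σ = E·αΔT = 45×10³ × 4651.7×10⁻⁶ = 209.3 MPa, tensile.

σ ≈ 209 MPa (tensile)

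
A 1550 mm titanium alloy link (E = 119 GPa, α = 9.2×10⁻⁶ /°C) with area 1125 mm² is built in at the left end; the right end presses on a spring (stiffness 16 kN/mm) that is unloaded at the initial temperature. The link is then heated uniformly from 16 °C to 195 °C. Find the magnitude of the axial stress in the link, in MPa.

σ ≈ 30.6 MPa (compressive)

If the spring were absent the link would lengthen by αΔT L = 9.2×10⁻⁶ × 179 × 1550 = 2.553 mm.
Let P be the compressive force at the spring. The link shortens elastically by PL/(AE) and the spring compresses by P/k; together these equal δ_free.
P [ L/(AE) + 1/k ] = δ_free → P [ 1550/(1125×119×10³) + 1/(16×10³) ] = 2.553.
P = 2.553 / 7.408×10⁻⁵ = 34460 N.
σ = P/A = 34460/1125 = 30.63 MPa.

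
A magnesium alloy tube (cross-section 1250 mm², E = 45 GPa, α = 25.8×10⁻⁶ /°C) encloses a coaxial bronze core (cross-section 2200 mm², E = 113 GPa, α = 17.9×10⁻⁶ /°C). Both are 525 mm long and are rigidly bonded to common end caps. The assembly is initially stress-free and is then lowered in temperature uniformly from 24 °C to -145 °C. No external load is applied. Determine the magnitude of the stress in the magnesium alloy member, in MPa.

Both members must finish at the same length. With the larger α, the magnesium alloy tends to over-contract; the plates restrain it, putting the magnesium alloy in tension and the bronze in compression. With no external load the two internal forces are equal and opposite, magnitude P.
Setting the final lengths equal and cancelling L: (α₁ − α₂)ΔT = P/(A₁E₁) + P/(A₂E₂).
|α₁ − α₂|·ΔT = 7.9×10⁻⁶ × 169 = 0.001335.
1/(A₁E₁) + 1/(A₂E₂) = 1/(1250×45×10³) + 1/(2200×113×10³) = 2.18×10⁻⁸ N⁻¹.
So P = 0.001335 / 2.18×10⁻⁸ = 61.24 kN.
σ_{magnesium alloy} = P/A₁ = 61240/1250 = 48.99 MPa, tensile.

σ ≈ 49 MPa (tensile)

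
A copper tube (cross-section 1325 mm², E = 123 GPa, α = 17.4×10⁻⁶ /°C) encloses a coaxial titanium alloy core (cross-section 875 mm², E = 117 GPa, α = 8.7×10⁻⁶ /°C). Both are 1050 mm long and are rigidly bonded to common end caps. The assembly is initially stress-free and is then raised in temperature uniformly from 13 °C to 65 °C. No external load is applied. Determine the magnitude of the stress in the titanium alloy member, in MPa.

Equilibrium of a rigid end plate with no external load gives equal and opposite internal forces ±P in the two members. Since α_{copper} > α_{titanium alloy}, heating drives the copper into compression and the titanium alloy into tension.
Setting the final lengths equal and cancelling L: (α₁ − α₂)ΔT = P/(A₁E₁) + P/(A₂E₂).
|α₁ − α₂|·ΔT = 8.7×10⁻⁶ × 52 = 0.0004524.
1/(A₁E₁) + 1/(A₂E₂) = 1/(1325×123×10³) + 1/(875×117×10³) = 1.59×10⁻⁸ N⁻¹.
P = 0.0004524 / 1.59×10⁻⁸ = 28450 N = 28.45 kN.
σ_{titanium alloy} = P/A₂ = 28450/875 = 32.51 MPa, tensile.

σ ≈ 32.5 MPa (tensile)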